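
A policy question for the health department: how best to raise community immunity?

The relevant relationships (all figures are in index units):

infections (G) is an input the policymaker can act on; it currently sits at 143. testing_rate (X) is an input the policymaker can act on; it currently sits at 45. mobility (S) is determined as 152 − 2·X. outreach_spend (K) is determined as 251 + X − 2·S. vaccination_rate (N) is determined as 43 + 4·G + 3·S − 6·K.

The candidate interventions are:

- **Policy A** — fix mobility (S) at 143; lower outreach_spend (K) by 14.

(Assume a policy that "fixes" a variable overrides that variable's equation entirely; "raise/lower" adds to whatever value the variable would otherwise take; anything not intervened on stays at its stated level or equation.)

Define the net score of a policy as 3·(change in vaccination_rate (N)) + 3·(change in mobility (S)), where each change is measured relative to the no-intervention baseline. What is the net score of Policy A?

4140

Baseline:
  G = 143
  X = 45
  S = 152 − 2·45 = 62
  K = 251 + 45 − 2·62 = 172
  N = 43 + 4·143 + 3·62 − 6·172 = -231
Policy A (S := 143, K − 14):
  G = 143
  X = 45
  S = 143
  K = 251 + 45 − 2·143 (−14 from intervention) = -4
  N = 43 + 4·143 + 3·143 − 6·(-4) = 1068
ΔN = 1068 − (-231) = 1299; ΔS = 143 − 62 = 81
Score = 3·1299 + 3·81 = 4140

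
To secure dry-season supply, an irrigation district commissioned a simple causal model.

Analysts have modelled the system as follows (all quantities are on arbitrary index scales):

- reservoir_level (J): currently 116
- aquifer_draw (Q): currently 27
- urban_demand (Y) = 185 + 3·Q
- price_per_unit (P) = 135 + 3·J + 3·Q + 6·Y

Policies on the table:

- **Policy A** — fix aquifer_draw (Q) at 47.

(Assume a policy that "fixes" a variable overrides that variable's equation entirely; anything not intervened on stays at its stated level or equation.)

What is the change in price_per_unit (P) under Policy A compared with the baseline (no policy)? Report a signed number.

Baseline:
  J = 116
  Q = 27
  Y = 185 + 3·27 = 266
  P = 135 + 3·116 + 3·27 + 6·266 = 2160
Policy A (Q := 47):
  J = 116
  Q = 47
  Y = 185 + 3·47 = 326
  P = 135 + 3·116 + 3·47 + 6·326 = 2580
Change in P: 2580 − 2160 = 420

420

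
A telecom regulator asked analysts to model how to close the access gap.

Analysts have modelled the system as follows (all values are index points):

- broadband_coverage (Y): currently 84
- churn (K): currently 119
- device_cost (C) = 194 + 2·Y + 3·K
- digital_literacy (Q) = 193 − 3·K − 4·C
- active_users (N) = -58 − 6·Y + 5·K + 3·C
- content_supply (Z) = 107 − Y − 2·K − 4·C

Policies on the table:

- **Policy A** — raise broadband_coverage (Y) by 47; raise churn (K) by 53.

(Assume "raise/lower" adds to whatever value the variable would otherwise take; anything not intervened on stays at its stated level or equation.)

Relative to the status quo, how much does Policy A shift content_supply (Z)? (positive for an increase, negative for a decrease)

-1165

Baseline:
  Y = 84
  K = 119
  C = 194 + 2·84 + 3·119 = 719
  Z = 107 − 84 − 2·119 − 4·719 = -3091
Policy A (Y + 47, K + 53):
  Y = 84 + 47 = 131
  K = 119 + 53 = 172
  C = 194 + 2·131 + 3·172 = 972
  Z = 107 − 131 − 2·172 − 4·972 = -4256
Change in Z: -4256 − (-3091) = -1165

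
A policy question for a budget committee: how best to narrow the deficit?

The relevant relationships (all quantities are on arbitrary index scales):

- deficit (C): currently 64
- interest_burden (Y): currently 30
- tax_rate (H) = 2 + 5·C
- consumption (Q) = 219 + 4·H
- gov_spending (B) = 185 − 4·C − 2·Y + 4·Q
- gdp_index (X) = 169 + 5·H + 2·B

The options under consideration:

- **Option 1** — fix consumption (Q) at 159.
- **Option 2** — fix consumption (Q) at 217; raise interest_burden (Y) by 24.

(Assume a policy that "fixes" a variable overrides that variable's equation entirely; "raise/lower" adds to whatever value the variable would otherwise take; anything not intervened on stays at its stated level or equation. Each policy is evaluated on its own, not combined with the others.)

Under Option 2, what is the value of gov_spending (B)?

Option 2 (Q := 217, Y + 24):
  C = 64
  Y = 30 + 24 = 54
  H = 2 + 5·64 = 322
  Q = 217
  B = 185 − 4·64 − 2·54 + 4·217 = 689

689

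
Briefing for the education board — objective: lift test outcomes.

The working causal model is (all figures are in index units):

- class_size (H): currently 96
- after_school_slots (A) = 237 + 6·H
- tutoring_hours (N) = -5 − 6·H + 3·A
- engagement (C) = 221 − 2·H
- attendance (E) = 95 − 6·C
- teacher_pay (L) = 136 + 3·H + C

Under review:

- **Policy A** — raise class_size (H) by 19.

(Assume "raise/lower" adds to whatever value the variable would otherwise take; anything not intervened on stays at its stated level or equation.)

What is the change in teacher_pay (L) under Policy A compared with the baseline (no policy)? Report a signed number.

Baseline:
  H = 96
  C = 221 − 2·96 = 29
  L = 136 + 3·96 + 29 = 453
Policy A (H + 19):
  H = 96 + 19 = 115
  C = 221 − 2·115 = -9
  L = 136 + 3·115 + (-9) = 472
Change in L: 472 − 453 = 19

19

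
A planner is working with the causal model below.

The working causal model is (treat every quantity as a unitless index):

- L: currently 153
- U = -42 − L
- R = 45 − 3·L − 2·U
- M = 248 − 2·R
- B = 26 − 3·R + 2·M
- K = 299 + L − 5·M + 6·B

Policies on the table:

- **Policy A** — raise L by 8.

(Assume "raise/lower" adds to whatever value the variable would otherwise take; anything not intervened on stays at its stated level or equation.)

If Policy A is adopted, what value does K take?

Policy A (L + 8):
  L = 153 + 8 = 161
  U = -42 − 161 = -203
  R = 45 − 3·161 − 2·(-203) = -32
  M = 248 − 2·(-32) = 312
  B = 26 − 3·(-32) + 2·312 = 746
  K = 299 + 161 − 5·312 + 6·746 = 3376

3376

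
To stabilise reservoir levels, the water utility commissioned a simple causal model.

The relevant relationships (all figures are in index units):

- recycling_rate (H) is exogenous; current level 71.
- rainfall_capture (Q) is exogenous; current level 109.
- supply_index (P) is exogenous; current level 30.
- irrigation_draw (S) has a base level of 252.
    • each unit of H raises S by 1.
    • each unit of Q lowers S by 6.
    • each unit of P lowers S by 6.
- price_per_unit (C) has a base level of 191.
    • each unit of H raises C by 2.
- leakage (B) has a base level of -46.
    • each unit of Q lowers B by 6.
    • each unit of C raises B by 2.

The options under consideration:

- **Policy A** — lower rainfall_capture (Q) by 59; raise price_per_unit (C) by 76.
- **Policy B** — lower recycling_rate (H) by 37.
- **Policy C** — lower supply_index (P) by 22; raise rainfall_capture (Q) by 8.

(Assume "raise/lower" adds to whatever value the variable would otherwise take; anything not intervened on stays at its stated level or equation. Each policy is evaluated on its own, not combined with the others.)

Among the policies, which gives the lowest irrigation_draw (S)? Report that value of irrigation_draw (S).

Policy A (Q − 59, C + 76):
  H = 71
  Q = 109 − 59 = 50
  P = 30
  S = 252 + 71 − 6·50 − 6·30 = -157
Policy B (H − 37):
  H = 71 − 37 = 34
  Q = 109
  P = 30
  S = 252 + 34 − 6·109 − 6·30 = -548
Policy C (P − 22, Q + 8):
  H = 71
  Q = 109 + 8 = 117
  P = 30 − 22 = 8
  S = 252 + 71 − 6·117 − 6·8 = -427
Comparing — Policy A: S=-157, Policy B: S=-548, Policy C: S=-427. Lowest is -548 (Policy B).

-548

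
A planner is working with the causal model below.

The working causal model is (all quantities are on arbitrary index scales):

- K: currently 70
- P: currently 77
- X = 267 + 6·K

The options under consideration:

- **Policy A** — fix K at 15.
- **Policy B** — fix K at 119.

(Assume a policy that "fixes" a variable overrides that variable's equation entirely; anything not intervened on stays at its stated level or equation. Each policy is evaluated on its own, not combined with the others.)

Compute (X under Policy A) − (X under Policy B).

Policy A (K := 15):
  K = 15
  X = 267 + 6·15 = 357
Policy B (K := 119):
  K = 119
  X = 267 + 6·119 = 981
X: 357 − 981 = -624

-624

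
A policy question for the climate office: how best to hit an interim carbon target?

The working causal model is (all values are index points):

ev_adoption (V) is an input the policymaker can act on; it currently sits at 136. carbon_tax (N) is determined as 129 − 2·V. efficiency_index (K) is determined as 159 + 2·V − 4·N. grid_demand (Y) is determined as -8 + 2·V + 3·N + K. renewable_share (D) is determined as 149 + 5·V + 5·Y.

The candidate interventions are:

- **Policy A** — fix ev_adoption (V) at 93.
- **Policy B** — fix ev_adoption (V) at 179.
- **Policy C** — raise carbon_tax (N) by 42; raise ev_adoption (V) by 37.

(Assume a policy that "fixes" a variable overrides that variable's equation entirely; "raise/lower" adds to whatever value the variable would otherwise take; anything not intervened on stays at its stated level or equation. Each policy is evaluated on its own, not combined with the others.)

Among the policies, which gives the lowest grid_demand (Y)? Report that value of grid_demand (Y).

580

Policy A (V := 93):
  V = 93
  N = 129 − 2·93 = -57
  K = 159 + 2·93 − 4·(-57) = 573
  Y = -8 + 2·93 + 3·(-57) + 573 = 580
Policy B (V := 179):
  V = 179
  N = 129 − 2·179 = -229
  K = 159 + 2·179 − 4·(-229) = 1433
  Y = -8 + 2·179 + 3·(-229) + 1433 = 1096
Policy C (N + 42, V + 37):
  V = 136 + 37 = 173
  N = 129 − 2·173 (+42 from intervention) = -175
  K = 159 + 2·173 − 4·(-175) = 1205
  Y = -8 + 2·173 + 3·(-175) + 1205 = 1018
Comparing — Policy A: Y=580, Policy B: Y=1096, Policy C: Y=1018. Lowest is 580 (Policy A).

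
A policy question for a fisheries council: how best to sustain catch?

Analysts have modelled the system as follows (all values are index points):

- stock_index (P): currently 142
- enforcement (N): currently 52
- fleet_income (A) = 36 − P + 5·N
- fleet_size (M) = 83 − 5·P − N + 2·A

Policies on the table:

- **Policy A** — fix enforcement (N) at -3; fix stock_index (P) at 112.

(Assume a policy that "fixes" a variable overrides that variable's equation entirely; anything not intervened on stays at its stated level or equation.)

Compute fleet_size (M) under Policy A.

-656

Policy A (N := -3, P := 112):
  P = 112
  N = -3
  A = 36 − 112 + 5·(-3) = -91
  M = 83 − 5·112 − (-3) + 2·(-91) = -656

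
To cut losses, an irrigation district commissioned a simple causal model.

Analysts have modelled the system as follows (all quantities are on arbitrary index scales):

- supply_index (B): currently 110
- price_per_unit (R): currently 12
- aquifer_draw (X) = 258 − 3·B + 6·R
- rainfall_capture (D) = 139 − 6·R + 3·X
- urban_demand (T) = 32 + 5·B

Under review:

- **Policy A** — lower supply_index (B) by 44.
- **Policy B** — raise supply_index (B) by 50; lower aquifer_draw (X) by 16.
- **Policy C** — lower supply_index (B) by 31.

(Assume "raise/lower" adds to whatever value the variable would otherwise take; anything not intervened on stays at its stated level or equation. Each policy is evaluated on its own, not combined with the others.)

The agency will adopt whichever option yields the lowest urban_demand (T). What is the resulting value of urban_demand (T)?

Policy A (B − 44):
  B = 110 − 44 = 66
  T = 32 + 5·66 = 362
Policy B (B + 50, X − 16):
  B = 110 + 50 = 160
  T = 32 + 5·160 = 832
Policy C (B − 31):
  B = 110 − 31 = 79
  T = 32 + 5·79 = 427
Comparing — Policy A: T=362, Policy B: T=832, Policy C: T=427. Lowest is 362 (Policy A).

362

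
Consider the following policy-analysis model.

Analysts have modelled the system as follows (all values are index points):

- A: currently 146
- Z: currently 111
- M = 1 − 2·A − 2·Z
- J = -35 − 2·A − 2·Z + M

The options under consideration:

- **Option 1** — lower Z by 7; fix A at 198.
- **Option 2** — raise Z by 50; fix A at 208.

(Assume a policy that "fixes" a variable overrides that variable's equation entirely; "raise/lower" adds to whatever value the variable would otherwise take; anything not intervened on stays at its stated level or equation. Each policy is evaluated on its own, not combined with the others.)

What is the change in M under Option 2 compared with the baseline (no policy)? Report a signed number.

Baseline:
  A = 146
  Z = 111
  M = 1 − 2·146 − 2·111 = -513
Option 2 (Z + 50, A := 208):
  A = 208
  Z = 111 + 50 = 161
  M = 1 − 2·208 − 2·161 = -737
Change in M: -737 − (-513) = -224

-224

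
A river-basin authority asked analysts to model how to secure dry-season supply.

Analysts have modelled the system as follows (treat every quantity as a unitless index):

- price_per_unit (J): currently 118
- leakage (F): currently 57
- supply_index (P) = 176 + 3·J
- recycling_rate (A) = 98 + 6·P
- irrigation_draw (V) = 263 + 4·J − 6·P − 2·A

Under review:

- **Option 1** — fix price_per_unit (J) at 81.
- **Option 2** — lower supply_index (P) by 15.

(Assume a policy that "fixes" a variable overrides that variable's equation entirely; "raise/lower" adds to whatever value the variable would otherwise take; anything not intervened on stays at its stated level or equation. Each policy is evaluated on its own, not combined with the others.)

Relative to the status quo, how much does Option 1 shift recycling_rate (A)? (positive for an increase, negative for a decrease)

-666

Baseline:
  J = 118
  P = 176 + 3·118 = 530
  A = 98 + 6·530 = 3278
Option 1 (J := 81):
  J = 81
  P = 176 + 3·81 = 419
  A = 98 + 6·419 = 2612
Change in A: 2612 − 3278 = -666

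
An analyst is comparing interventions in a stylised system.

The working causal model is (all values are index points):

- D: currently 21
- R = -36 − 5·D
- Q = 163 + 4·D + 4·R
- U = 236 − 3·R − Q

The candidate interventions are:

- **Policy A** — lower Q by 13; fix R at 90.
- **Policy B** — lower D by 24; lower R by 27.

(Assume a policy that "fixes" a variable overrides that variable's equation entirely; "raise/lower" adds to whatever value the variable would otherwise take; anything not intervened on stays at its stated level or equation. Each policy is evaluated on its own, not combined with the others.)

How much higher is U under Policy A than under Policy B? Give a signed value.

Policy A (Q − 13, R := 90):
  D = 21
  R = 90
  Q = 163 + 4·21 + 4·90 (−13 from intervention) = 594
  U = 236 − 3·90 − 594 = -628
Policy B (D − 24, R − 27):
  D = 21 − 24 = -3
  R = -36 − 5·(-3) (−27 from intervention) = -48
  Q = 163 + 4·(-3) + 4·(-48) = -41
  U = 236 − 3·(-48) − (-41) = 421
U: -628 − 421 = -1049

-1049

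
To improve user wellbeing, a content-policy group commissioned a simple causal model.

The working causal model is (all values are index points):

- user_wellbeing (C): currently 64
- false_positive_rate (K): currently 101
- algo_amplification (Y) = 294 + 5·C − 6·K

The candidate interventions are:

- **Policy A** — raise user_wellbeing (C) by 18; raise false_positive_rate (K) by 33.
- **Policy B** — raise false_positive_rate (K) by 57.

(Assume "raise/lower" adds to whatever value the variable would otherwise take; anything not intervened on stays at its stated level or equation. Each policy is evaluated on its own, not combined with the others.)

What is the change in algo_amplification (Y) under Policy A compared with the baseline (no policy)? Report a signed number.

-108

Baseline:
  C = 64
  K = 101
  Y = 294 + 5·64 − 6·101 = 8
Policy A (C + 18, K + 33):
  C = 64 + 18 = 82
  K = 101 + 33 = 134
  Y = 294 + 5·82 − 6·134 = -100
Change in Y: -100 − 8 = -108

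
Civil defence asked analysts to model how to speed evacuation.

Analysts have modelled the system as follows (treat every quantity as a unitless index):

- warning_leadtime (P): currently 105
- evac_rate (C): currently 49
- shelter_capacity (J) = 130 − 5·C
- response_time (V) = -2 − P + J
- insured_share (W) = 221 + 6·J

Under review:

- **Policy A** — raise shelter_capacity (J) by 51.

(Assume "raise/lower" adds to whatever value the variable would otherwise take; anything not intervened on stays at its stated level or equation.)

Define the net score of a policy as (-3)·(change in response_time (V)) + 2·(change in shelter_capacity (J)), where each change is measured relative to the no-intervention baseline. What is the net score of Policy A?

-51

Baseline:
  P = 105
  C = 49
  J = 130 − 5·49 = -115
  V = -2 − 105 + (-115) = -222
Policy A (J + 51):
  P = 105
  C = 49
  J = 130 − 5·49 (+51 from intervention) = -64
  V = -2 − 105 + (-64) = -171
ΔV = -171 − (-222) = 51; ΔJ = -64 − (-115) = 51
Score = (-3)·51 + 2·51 = -51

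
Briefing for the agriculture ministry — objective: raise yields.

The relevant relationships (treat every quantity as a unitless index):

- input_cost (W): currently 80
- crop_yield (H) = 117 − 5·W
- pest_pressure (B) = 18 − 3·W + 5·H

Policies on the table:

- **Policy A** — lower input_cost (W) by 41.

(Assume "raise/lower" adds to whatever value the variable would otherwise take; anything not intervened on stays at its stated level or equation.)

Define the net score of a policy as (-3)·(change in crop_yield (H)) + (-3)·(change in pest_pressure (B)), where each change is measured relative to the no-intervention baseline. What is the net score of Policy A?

-4059

Baseline:
  W = 80
  H = 117 − 5·80 = -283
  B = 18 − 3·80 + 5·(-283) = -1637
Policy A (W − 41):
  W = 80 − 41 = 39
  H = 117 − 5·39 = -78
  B = 18 − 3·39 + 5·(-78) = -489
ΔH = -78 − (-283) = 205; ΔB = -489 − (-1637) = 1148
Score = (-3)·205 + (-3)·1148 = -4059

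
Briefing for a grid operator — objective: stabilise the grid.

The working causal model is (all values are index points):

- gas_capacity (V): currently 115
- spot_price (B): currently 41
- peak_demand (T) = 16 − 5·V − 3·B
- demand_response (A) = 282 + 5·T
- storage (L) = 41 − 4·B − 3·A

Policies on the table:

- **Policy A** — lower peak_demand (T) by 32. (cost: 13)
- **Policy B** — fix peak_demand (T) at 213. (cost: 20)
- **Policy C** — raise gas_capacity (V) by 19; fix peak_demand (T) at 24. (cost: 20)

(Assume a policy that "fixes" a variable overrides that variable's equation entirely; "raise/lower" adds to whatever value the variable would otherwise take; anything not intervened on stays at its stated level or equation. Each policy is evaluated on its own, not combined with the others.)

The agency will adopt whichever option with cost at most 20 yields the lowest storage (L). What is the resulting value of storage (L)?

-4164

Policy A (T − 32):
  V = 115
  B = 41
  T = 16 − 5·115 − 3·41 (−32 from intervention) = -714
  A = 282 + 5·(-714) = -3288
  L = 41 − 4·41 − 3·(-3288) = 9741
Policy B (T := 213):
  V = 115
  B = 41
  T = 213
  A = 282 + 5·213 = 1347
  L = 41 − 4·41 − 3·1347 = -4164
Policy C (V + 19, T := 24):
  V = 115 + 19 = 134
  B = 41
  T = 24
  A = 282 + 5·24 = 402
  L = 41 − 4·41 − 3·402 = -1329
Comparing — Policy A: L=9741, Policy B: L=-4164, Policy C: L=-1329. Lowest is -4164 (Policy B).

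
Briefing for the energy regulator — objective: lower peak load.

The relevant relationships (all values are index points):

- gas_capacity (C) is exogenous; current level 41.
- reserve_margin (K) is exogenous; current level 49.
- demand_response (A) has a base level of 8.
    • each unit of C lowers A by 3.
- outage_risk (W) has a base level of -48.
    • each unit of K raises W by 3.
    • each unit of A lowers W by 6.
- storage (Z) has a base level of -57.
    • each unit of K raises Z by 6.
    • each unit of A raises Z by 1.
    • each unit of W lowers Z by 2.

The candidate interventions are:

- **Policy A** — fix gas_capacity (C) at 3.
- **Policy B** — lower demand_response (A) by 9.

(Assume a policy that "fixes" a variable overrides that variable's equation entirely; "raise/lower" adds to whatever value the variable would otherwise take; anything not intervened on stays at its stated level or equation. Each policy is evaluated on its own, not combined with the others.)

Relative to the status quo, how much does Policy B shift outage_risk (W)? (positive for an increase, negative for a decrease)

Baseline:
  C = 41
  K = 49
  A = 8 − 3·41 = -115
  W = -48 + 3·49 − 6·(-115) = 789
Policy B (A − 9):
  C = 41
  K = 49
  A = 8 − 3·41 (−9 from intervention) = -124
  W = -48 + 3·49 − 6·(-124) = 843
Change in W: 843 − 789 = 54

54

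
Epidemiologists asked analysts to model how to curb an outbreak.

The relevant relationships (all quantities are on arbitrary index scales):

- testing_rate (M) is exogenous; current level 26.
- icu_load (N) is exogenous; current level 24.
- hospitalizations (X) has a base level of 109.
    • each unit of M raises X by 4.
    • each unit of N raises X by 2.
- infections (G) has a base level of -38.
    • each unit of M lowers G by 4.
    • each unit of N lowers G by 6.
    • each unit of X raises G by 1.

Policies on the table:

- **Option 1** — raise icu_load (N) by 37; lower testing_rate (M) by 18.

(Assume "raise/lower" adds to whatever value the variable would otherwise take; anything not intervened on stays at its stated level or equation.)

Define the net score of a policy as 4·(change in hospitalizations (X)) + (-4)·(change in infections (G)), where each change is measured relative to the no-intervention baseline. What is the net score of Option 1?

Baseline:
  M = 26
  N = 24
  X = 109 + 4·26 + 2·24 = 261
  G = -38 − 4·26 − 6·24 + 261 = -25
Option 1 (N + 37, M − 18):
  M = 26 − 18 = 8
  N = 24 + 37 = 61
  X = 109 + 4·8 + 2·61 = 263
  G = -38 − 4·8 − 6·61 + 263 = -173
ΔX = 263 − 261 = 2; ΔG = -173 − (-25) = -148
Score = 4·2 + (-4)·(-148) = 600

600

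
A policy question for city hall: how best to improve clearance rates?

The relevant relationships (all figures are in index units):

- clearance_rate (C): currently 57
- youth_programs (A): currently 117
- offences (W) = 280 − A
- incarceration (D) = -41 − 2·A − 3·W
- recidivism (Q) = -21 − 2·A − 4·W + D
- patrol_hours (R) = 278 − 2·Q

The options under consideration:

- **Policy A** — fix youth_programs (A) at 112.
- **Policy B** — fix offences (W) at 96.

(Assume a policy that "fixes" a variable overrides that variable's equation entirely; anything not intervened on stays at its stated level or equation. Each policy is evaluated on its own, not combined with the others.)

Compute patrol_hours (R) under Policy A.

3650

Policy A (A := 112):
  A = 112
  W = 280 − 112 = 168
  D = -41 − 2·112 − 3·168 = -769
  Q = -21 − 2·112 − 4·168 + (-769) = -1686
  R = 278 − 2·(-1686) = 3650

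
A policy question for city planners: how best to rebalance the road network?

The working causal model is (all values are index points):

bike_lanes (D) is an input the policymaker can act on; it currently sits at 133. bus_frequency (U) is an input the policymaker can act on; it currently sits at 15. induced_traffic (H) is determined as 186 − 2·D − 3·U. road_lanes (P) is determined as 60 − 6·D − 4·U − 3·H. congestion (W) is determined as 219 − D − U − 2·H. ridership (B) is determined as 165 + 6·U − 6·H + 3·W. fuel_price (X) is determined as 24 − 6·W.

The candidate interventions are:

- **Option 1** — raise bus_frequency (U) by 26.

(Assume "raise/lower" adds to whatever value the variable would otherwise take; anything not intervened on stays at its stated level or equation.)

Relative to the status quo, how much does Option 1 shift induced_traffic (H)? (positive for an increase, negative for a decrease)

-78

Baseline:
  D = 133
  U = 15
  H = 186 − 2·133 − 3·15 = -125
Option 1 (U + 26):
  D = 133
  U = 15 + 26 = 41
  H = 186 − 2·133 − 3·41 = -203
Change in H: -203 − (-125) = -78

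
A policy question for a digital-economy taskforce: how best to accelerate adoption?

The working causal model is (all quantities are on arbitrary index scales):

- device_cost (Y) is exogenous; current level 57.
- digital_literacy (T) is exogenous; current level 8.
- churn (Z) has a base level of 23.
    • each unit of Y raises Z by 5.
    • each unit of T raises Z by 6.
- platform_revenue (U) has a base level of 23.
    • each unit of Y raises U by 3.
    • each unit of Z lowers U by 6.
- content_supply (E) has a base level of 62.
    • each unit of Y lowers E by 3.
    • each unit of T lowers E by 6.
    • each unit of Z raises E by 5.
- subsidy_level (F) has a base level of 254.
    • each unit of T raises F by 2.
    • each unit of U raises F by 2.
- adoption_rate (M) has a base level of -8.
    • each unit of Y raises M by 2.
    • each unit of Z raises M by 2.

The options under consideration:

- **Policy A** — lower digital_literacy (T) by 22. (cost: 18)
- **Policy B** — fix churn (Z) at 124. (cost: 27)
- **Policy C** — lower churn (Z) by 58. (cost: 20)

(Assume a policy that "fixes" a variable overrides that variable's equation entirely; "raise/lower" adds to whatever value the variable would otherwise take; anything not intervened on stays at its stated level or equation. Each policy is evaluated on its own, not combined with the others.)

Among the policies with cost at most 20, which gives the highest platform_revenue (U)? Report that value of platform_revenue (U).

-1150

Policy A (T − 22):
  Y = 57
  T = 8 − 22 = -14
  Z = 23 + 5·57 + 6·(-14) = 224
  U = 23 + 3·57 − 6·224 = -1150
Policy C (Z − 58):
  Y = 57
  T = 8
  Z = 23 + 5·57 + 6·8 (−58 from intervention) = 298
  U = 23 + 3·57 − 6·298 = -1594
Comparing — Policy A: U=-1150, Policy C: U=-1594. Highest is -1150 (Policy A).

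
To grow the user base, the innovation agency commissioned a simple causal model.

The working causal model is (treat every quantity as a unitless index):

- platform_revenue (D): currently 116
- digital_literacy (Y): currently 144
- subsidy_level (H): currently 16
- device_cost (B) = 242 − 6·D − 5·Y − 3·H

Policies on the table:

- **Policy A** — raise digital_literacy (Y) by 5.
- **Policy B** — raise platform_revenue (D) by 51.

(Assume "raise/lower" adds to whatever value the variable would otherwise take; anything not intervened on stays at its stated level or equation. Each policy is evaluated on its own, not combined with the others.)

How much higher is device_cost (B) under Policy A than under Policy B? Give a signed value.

281

Policy A (Y + 5):
  D = 116
  Y = 144 + 5 = 149
  H = 16
  B = 242 − 6·116 − 5·149 − 3·16 = -1247
Policy B (D + 51):
  D = 116 + 51 = 167
  Y = 144
  H = 16
  B = 242 − 6·167 − 5·144 − 3·16 = -1528
B: -1247 − (-1528) = 281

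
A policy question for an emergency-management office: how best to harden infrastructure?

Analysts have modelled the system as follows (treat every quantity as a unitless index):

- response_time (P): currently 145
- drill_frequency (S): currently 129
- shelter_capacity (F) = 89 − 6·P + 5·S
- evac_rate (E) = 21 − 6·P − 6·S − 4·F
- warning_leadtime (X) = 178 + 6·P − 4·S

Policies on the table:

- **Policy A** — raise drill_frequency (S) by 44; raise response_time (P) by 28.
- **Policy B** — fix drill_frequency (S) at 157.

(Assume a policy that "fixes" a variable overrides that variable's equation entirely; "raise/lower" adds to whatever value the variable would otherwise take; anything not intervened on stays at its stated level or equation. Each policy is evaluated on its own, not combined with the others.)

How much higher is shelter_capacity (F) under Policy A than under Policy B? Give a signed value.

-88

Policy A (S + 44, P + 28):
  P = 145 + 28 = 173
  S = 129 + 44 = 173
  F = 89 − 6·173 + 5·173 = -84
Policy B (S := 157):
  P = 145
  S = 157
  F = 89 − 6·145 + 5·157 = 4
F: -84 − 4 = -88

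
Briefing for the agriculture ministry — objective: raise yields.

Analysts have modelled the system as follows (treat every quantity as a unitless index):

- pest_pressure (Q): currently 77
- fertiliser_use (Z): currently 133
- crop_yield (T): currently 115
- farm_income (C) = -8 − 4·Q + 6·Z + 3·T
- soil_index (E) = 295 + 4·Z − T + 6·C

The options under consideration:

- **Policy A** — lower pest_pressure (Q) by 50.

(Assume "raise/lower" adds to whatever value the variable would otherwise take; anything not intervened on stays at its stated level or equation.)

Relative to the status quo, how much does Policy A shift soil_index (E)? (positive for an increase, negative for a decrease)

1200

Baseline:
  Q = 77
  Z = 133
  T = 115
  C = -8 − 4·77 + 6·133 + 3·115 = 827
  E = 295 + 4·133 − 115 + 6·827 = 5674
Policy A (Q − 50):
  Q = 77 − 50 = 27
  Z = 133
  T = 115
  C = -8 − 4·27 + 6·133 + 3·115 = 1027
  E = 295 + 4·133 − 115 + 6·1027 = 6874
Change in E: 6874 − 5674 = 1200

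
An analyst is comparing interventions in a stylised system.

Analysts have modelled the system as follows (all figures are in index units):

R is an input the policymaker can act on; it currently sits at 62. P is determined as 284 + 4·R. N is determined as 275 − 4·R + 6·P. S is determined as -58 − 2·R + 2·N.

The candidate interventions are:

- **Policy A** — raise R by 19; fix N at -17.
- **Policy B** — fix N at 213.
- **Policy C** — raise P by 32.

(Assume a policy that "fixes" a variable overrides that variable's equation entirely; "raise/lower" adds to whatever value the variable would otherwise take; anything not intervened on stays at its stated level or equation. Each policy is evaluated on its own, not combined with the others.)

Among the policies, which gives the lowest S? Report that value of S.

-254

Policy A (R + 19, N := -17):
  R = 62 + 19 = 81
  P = 284 + 4·81 = 608
  N = -17
  S = -58 − 2·81 + 2·(-17) = -254
Policy B (N := 213):
  R = 62
  P = 284 + 4·62 = 532
  N = 213
  S = -58 − 2·62 + 2·213 = 244
Policy C (P + 32):
  R = 62
  P = 284 + 4·62 (+32 from intervention) = 564
  N = 275 − 4·62 + 6·564 = 3411
  S = -58 − 2·62 + 2·3411 = 6640
Comparing — Policy A: S=-254, Policy B: S=244, Policy C: S=6640. Lowest is -254 (Policy A).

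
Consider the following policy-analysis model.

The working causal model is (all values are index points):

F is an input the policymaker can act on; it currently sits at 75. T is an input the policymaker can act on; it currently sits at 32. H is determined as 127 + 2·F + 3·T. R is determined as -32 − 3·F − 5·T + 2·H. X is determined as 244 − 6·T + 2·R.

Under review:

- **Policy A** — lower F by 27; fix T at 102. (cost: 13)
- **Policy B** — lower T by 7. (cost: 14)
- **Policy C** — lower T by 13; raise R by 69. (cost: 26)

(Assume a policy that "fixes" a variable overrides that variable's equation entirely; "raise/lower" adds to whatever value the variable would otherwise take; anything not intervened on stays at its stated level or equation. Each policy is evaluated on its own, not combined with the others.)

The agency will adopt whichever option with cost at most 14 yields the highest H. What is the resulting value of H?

529

Policy A (F − 27, T := 102):
  F = 75 − 27 = 48
  T = 102
  H = 127 + 2·48 + 3·102 = 529
Policy B (T − 7):
  F = 75
  T = 32 − 7 = 25
  H = 127 + 2·75 + 3·25 = 352
Comparing — Policy A: H=529, Policy B: H=352. Highest is 529 (Policy A).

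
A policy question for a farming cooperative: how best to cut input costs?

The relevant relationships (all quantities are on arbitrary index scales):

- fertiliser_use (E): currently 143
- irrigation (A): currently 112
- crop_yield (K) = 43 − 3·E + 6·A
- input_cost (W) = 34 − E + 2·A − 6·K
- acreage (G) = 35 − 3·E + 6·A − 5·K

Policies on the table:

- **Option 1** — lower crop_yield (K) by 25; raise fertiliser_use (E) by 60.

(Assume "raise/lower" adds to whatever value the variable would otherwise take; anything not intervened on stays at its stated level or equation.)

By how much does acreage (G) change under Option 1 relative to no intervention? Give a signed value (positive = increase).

Baseline:
  E = 143
  A = 112
  K = 43 − 3·143 + 6·112 = 286
  G = 35 − 3·143 + 6·112 − 5·286 = -1152
Option 1 (K − 25, E + 60):
  E = 143 + 60 = 203
  A = 112
  K = 43 − 3·203 + 6·112 (−25 from intervention) = 81
  G = 35 − 3·203 + 6·112 − 5·81 = -307
Change in G: -307 − (-1152) = 845

845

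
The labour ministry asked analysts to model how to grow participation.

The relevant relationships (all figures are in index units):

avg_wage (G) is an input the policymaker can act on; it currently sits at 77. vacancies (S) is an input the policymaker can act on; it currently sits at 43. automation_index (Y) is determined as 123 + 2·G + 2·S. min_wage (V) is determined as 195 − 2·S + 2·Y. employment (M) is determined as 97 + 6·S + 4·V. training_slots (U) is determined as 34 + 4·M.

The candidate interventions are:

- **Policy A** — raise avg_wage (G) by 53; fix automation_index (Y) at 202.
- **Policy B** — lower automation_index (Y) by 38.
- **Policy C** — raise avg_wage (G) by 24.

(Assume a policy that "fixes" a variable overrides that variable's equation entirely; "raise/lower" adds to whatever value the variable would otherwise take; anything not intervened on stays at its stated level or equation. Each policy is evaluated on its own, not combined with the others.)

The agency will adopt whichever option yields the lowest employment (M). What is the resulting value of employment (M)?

Policy A (G + 53, Y := 202):
  G = 77 + 53 = 130
  S = 43
  Y = 202
  V = 195 − 2·43 + 2·202 = 513
  M = 97 + 6·43 + 4·513 = 2407
Policy B (Y − 38):
  G = 77
  S = 43
  Y = 123 + 2·77 + 2·43 (−38 from intervention) = 325
  V = 195 − 2·43 + 2·325 = 759
  M = 97 + 6·43 + 4·759 = 3391
Policy C (G + 24):
  G = 77 + 24 = 101
  S = 43
  Y = 123 + 2·101 + 2·43 = 411
  V = 195 − 2·43 + 2·411 = 931
  M = 97 + 6·43 + 4·931 = 4079
Comparing — Policy A: M=2407, Policy B: M=3391, Policy C: M=4079. Lowest is 2407 (Policy A).

2407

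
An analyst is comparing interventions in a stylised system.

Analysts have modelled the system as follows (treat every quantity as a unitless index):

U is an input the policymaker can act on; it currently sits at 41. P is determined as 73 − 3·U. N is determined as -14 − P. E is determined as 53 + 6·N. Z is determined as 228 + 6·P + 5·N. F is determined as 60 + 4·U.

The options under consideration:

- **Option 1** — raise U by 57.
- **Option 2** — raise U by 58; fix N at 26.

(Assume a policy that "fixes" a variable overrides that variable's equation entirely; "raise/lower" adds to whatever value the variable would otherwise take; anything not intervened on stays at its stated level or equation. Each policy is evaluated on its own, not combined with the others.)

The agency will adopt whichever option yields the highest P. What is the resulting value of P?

Option 1 (U + 57):
  U = 41 + 57 = 98
  P = 73 − 3·98 = -221
Option 2 (U + 58, N := 26):
  U = 41 + 58 = 99
  P = 73 − 3·99 = -224
Comparing — Option 1: P=-221, Option 2: P=-224. Highest is -221 (Option 1).

-221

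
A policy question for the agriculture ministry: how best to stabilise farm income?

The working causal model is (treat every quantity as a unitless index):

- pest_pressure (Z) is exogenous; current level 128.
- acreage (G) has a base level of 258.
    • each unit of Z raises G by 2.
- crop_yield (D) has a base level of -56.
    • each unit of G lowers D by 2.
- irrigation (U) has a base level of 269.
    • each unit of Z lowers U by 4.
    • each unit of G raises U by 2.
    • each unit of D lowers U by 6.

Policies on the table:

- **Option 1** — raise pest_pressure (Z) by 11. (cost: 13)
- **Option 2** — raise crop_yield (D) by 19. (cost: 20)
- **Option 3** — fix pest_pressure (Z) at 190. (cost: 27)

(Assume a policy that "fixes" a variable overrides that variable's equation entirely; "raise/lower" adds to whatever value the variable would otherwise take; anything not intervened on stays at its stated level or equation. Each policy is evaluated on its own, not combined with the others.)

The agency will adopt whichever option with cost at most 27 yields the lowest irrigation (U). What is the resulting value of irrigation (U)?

Option 1 (Z + 11):
  Z = 128 + 11 = 139
  G = 258 + 2·139 = 536
  D = -56 − 2·536 = -1128
  U = 269 − 4·139 + 2·536 − 6·(-1128) = 7553
Option 2 (D + 19):
  Z = 128
  G = 258 + 2·128 = 514
  D = -56 − 2·514 (+19 from intervention) = -1065
  U = 269 − 4·128 + 2·514 − 6·(-1065) = 7175
Option 3 (Z := 190):
  Z = 190
  G = 258 + 2·190 = 638
  D = -56 − 2·638 = -1332
  U = 269 − 4·190 + 2·638 − 6·(-1332) = 8777
Comparing — Option 1: U=7553, Option 2: U=7175, Option 3: U=8777. Lowest is 7175 (Option 2).

7175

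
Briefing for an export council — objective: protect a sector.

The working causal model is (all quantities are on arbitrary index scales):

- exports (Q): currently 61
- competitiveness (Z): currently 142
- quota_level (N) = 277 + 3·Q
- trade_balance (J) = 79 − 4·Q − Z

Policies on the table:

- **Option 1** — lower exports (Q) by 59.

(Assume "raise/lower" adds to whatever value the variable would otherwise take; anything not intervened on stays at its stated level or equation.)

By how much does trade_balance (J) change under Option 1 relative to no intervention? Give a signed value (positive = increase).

236

Baseline:
  Q = 61
  Z = 142
  J = 79 − 4·61 − 142 = -307
Option 1 (Q − 59):
  Q = 61 − 59 = 2
  Z = 142
  J = 79 − 4·2 − 142 = -71
Change in J: -71 − (-307) = 236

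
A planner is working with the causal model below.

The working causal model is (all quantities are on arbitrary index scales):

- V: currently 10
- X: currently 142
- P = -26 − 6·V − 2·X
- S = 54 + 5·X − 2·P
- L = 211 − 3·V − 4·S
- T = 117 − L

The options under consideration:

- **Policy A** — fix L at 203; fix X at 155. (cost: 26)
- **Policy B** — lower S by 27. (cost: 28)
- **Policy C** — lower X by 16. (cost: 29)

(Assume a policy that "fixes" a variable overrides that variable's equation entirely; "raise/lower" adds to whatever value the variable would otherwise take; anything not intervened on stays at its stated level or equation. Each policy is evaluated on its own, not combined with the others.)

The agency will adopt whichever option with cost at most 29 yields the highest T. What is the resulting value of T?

Policy A (L := 203, X := 155):
  V = 10
  X = 155
  P = -26 − 6·10 − 2·155 = -396
  S = 54 + 5·155 − 2·(-396) = 1621
  L = 203
  T = 117 − 203 = -86
Policy B (S − 27):
  V = 10
  X = 142
  P = -26 − 6·10 − 2·142 = -370
  S = 54 + 5·142 − 2·(-370) (−27 from intervention) = 1477
  L = 211 − 3·10 − 4·1477 = -5727
  T = 117 − (-5727) = 5844
Policy C (X − 16):
  V = 10
  X = 142 − 16 = 126
  P = -26 − 6·10 − 2·126 = -338
  S = 54 + 5·126 − 2·(-338) = 1360
  L = 211 − 3·10 − 4·1360 = -5259
  T = 117 − (-5259) = 5376
Comparing — Policy A: T=-86, Policy B: T=5844, Policy C: T=5376. Highest is 5844 (Policy B).

5844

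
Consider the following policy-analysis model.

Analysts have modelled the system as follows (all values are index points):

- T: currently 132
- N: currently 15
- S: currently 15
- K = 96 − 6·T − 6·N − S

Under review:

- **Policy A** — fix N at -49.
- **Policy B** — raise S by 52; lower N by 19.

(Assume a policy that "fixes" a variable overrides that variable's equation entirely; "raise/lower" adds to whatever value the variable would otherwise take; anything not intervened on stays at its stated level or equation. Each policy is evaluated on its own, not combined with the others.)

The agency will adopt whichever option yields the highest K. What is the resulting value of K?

-417

Policy A (N := -49):
  T = 132
  N = -49
  S = 15
  K = 96 − 6·132 − 6·(-49) − 15 = -417
Policy B (S + 52, N − 19):
  T = 132
  N = 15 − 19 = -4
  S = 15 + 52 = 67
  K = 96 − 6·132 − 6·(-4) − 67 = -739
Comparing — Policy A: K=-417, Policy B: K=-739. Highest is -417 (Policy A).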